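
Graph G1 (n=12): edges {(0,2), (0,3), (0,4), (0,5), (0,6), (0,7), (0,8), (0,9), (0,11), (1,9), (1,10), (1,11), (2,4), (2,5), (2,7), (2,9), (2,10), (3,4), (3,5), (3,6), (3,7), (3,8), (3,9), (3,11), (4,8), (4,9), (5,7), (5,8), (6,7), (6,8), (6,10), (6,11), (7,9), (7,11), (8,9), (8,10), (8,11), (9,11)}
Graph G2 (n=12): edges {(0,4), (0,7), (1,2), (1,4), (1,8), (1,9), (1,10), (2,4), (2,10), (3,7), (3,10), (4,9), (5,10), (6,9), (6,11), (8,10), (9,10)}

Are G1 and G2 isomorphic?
No, not isomorphic

The graphs are NOT isomorphic.

Degrees in G1: deg(0)=9, deg(1)=3, deg(2)=6, deg(3)=8, deg(4)=5, deg(5)=5, deg(6)=6, deg(7)=7, deg(8)=8, deg(9)=8, deg(10)=4, deg(11)=7.
Sorted degree sequence of G1: [9, 8, 8, 8, 7, 7, 6, 6, 5, 5, 4, 3].
Degrees in G2: deg(0)=2, deg(1)=5, deg(2)=3, deg(3)=2, deg(4)=4, deg(5)=1, deg(6)=2, deg(7)=2, deg(8)=2, deg(9)=4, deg(10)=6, deg(11)=1.
Sorted degree sequence of G2: [6, 5, 4, 4, 3, 2, 2, 2, 2, 2, 1, 1].
The (sorted) degree sequence is an isomorphism invariant, so since G1 and G2 have different degree sequences they cannot be isomorphic.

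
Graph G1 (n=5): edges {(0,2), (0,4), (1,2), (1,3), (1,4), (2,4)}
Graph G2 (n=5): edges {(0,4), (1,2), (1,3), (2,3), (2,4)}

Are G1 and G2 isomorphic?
No, not isomorphic

The graphs are NOT isomorphic.

Counting triangles (3-cliques): G1 has 2, G2 has 1.
Triangle count is an isomorphism invariant, so differing triangle counts rule out isomorphism.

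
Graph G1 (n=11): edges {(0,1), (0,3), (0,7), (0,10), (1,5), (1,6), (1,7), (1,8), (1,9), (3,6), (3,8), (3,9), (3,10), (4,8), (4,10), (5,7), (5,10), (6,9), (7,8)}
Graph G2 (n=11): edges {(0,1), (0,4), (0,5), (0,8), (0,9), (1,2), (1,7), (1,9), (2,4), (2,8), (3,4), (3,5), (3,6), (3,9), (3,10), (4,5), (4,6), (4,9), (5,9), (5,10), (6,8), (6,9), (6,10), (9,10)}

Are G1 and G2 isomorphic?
No, not isomorphic

The graphs are NOT isomorphic.

Counting triangles (3-cliques): G1 has 6, G2 has 16.
Triangle count is an isomorphism invariant, so differing triangle counts rule out isomorphism.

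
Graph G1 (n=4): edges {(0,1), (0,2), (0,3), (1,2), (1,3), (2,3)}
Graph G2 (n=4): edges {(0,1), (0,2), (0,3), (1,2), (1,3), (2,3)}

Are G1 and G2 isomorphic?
Yes, isomorphic

The graphs are isomorphic.
One valid mapping φ: V(G1) → V(G2): 0→1, 1→2, 2→3, 3→0

Verify φ preserves adjacency — for each edge of G1, its image is an edge of G2:
  (0,1) → (φ(0),φ(1)) = (1,2) ∈ E(G2) ✓
  (0,2) → (φ(0),φ(2)) = (1,3) ∈ E(G2) ✓
  (0,3) → (φ(0),φ(3)) = (0,1) ∈ E(G2) ✓
  (1,2) → (φ(1),φ(2)) = (2,3) ∈ E(G2) ✓
  (1,3) → (φ(1),φ(3)) = (0,2) ∈ E(G2) ✓
  (2,3) → (φ(2),φ(3)) = (0,3) ∈ E(G2) ✓
All 6 edges of G1 map to edges of G2, and |E(G1)| = |E(G2)| = 6, so φ is a bijection on edges as well as vertices. Hence G1 ≅ G2.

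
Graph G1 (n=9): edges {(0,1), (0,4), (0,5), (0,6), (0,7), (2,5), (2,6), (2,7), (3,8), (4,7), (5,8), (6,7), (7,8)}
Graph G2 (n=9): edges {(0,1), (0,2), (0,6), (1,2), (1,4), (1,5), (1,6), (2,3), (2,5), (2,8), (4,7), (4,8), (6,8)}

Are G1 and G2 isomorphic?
Yes, isomorphic

The graphs are isomorphic.
One valid mapping φ: V(G1) → V(G2): 0→2, 1→3, 2→6, 3→7, 4→5, 5→8, 6→0, 7→1, 8→4

Verify φ preserves adjacency — for each edge of G1, its image is an edge of G2:
  (0,1) → (φ(0),φ(1)) = (2,3) ∈ E(G2) ✓
  (0,4) → (φ(0),φ(4)) = (2,5) ∈ E(G2) ✓
  (0,5) → (φ(0),φ(5)) = (2,8) ∈ E(G2) ✓
  (0,6) → (φ(0),φ(6)) = (0,2) ∈ E(G2) ✓
  (0,7) → (φ(0),φ(7)) = (1,2) ∈ E(G2) ✓
  (2,5) → (φ(2),φ(5)) = (6,8) ∈ E(G2) ✓
  (2,6) → (φ(2),φ(6)) = (0,6) ∈ E(G2) ✓
  (2,7) → (φ(2),φ(7)) = (1,6) ∈ E(G2) ✓
  (3,8) → (φ(3),φ(8)) = (4,7) ∈ E(G2) ✓
  (4,7) → (φ(4),φ(7)) = (1,5) ∈ E(G2) ✓
  (5,8) → (φ(5),φ(8)) = (4,8) ∈ E(G2) ✓
  (6,7) → (φ(6),φ(7)) = (0,1) ∈ E(G2) ✓
  (7,8) → (φ(7),φ(8)) = (1,4) ∈ E(G2) ✓
All 13 edges of G1 map to edges of G2, and |E(G1)| = |E(G2)| = 13, so φ is a bijection on edges as well as vertices. Hence G1 ≅ G2.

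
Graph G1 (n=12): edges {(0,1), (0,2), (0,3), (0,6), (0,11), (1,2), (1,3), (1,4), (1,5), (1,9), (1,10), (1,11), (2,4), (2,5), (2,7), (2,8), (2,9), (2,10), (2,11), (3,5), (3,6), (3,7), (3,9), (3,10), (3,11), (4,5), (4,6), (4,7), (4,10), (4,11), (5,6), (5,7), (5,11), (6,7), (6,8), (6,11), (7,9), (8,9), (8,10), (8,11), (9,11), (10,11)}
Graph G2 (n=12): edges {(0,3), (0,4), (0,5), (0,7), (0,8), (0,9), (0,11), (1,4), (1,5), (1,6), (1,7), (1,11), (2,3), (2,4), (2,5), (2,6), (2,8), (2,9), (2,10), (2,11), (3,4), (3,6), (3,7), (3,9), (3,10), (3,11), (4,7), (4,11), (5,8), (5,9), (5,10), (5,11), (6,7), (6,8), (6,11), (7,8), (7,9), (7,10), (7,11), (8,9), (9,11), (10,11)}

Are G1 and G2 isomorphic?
Yes, isomorphic

The graphs are isomorphic.
One valid mapping φ: V(G1) → V(G2): 0→10, 1→3, 2→7, 3→2, 4→0, 5→9, 6→5, 7→8, 8→1, 9→6, 10→4, 11→11

Verify φ preserves adjacency — for each edge of G1, its image is an edge of G2:
  (0,1) → (φ(0),φ(1)) = (3,10) ∈ E(G2) ✓
  (0,2) → (φ(0),φ(2)) = (7,10) ∈ E(G2) ✓
  (0,3) → (φ(0),φ(3)) = (2,10) ∈ E(G2) ✓
  (0,6) → (φ(0),φ(6)) = (5,10) ∈ E(G2) ✓
  (0,11) → (φ(0),φ(11)) = (10,11) ∈ E(G2) ✓
  (1,2) → (φ(1),φ(2)) = (3,7) ∈ E(G2) ✓
  (1,3) → (φ(1),φ(3)) = (2,3) ∈ E(G2) ✓
  (1,4) → (φ(1),φ(4)) = (0,3) ∈ E(G2) ✓
  (1,5) → (φ(1),φ(5)) = (3,9) ∈ E(G2) ✓
  (1,9) → (φ(1),φ(9)) = (3,6) ∈ E(G2) ✓
  (1,10) → (φ(1),φ(10)) = (3,4) ∈ E(G2) ✓
  (1,11) → (φ(1),φ(11)) = (3,11) ∈ E(G2) ✓
  (2,4) → (φ(2),φ(4)) = (0,7) ∈ E(G2) ✓
  (2,5) → (φ(2),φ(5)) = (7,9) ∈ E(G2) ✓
  (2,7) → (φ(2),φ(7)) = (7,8) ∈ E(G2) ✓
  (2,8) → (φ(2),φ(8)) = (1,7) ∈ E(G2) ✓
  (2,9) → (φ(2),φ(9)) = (6,7) ∈ E(G2) ✓
  (2,10) → (φ(2),φ(10)) = (4,7) ∈ E(G2) ✓
  (2,11) → (φ(2),φ(11)) = (7,11) ∈ E(G2) ✓
  (3,5) → (φ(3),φ(5)) = (2,9) ∈ E(G2) ✓
  (3,6) → (φ(3),φ(6)) = (2,5) ∈ E(G2) ✓
  (3,7) → (φ(3),φ(7)) = (2,8) ∈ E(G2) ✓
  (3,9) → (φ(3),φ(9)) = (2,6) ∈ E(G2) ✓
  (3,10) → (φ(3),φ(10)) = (2,4) ∈ E(G2) ✓
  (3,11) → (φ(3),φ(11)) = (2,11) ∈ E(G2) ✓
  (4,5) → (φ(4),φ(5)) = (0,9) ∈ E(G2) ✓
  (4,6) → (φ(4),φ(6)) = (0,5) ∈ E(G2) ✓
  (4,7) → (φ(4),φ(7)) = (0,8) ∈ E(G2) ✓
  (4,10) → (φ(4),φ(10)) = (0,4) ∈ E(G2) ✓
  (4,11) → (φ(4),φ(11)) = (0,11) ∈ E(G2) ✓
  (5,6) → (φ(5),φ(6)) = (5,9) ∈ E(G2) ✓
  (5,7) → (φ(5),φ(7)) = (8,9) ∈ E(G2) ✓
  (5,11) → (φ(5),φ(11)) = (9,11) ∈ E(G2) ✓
  (6,7) → (φ(6),φ(7)) = (5,8) ∈ E(G2) ✓
  (6,8) → (φ(6),φ(8)) = (1,5) ∈ E(G2) ✓
  (6,11) → (φ(6),φ(11)) = (5,11) ∈ E(G2) ✓
  (7,9) → (φ(7),φ(9)) = (6,8) ∈ E(G2) ✓
  (8,9) → (φ(8),φ(9)) = (1,6) ∈ E(G2) ✓
  (8,10) → (φ(8),φ(10)) = (1,4) ∈ E(G2) ✓
  (8,11) → (φ(8),φ(11)) = (1,11) ∈ E(G2) ✓
  (9,11) → (φ(9),φ(11)) = (6,11) ∈ E(G2) ✓
  (10,11) → (φ(10),φ(11)) = (4,11) ∈ E(G2) ✓
All 42 edges of G1 map to edges of G2, and |E(G1)| = |E(G2)| = 42, so φ is a bijection on edges as well as vertices. Hence G1 ≅ G2.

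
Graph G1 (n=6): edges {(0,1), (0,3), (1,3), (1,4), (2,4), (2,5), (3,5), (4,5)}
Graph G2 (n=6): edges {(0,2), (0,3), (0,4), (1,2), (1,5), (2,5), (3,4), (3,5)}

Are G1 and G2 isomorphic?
Yes, isomorphic

The graphs are isomorphic.
One valid mapping φ: V(G1) → V(G2): 0→4, 1→3, 2→1, 3→0, 4→5, 5→2

Verify φ preserves adjacency — for each edge of G1, its image is an edge of G2:
  (0,1) → (φ(0),φ(1)) = (3,4) ∈ E(G2) ✓
  (0,3) → (φ(0),φ(3)) = (0,4) ∈ E(G2) ✓
  (1,3) → (φ(1),φ(3)) = (0,3) ∈ E(G2) ✓
  (1,4) → (φ(1),φ(4)) = (3,5) ∈ E(G2) ✓
  (2,4) → (φ(2),φ(4)) = (1,5) ∈ E(G2) ✓
  (2,5) → (φ(2),φ(5)) = (1,2) ∈ E(G2) ✓
  (3,5) → (φ(3),φ(5)) = (0,2) ∈ E(G2) ✓
  (4,5) → (φ(4),φ(5)) = (2,5) ∈ E(G2) ✓
All 8 edges of G1 map to edges of G2, and |E(G1)| = |E(G2)| = 8, so φ is a bijection on edges as well as vertices. Hence G1 ≅ G2.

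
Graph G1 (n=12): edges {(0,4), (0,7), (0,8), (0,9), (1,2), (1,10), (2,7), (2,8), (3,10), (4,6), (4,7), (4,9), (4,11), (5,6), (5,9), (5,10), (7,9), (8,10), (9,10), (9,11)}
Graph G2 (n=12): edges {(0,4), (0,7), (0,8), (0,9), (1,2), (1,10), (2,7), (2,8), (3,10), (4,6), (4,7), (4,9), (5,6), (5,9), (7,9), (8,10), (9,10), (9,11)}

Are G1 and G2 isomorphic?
No, not isomorphic

The graphs are NOT isomorphic.

Counting edges: G1 has 20 edge(s); G2 has 18 edge(s).
Edge count is an isomorphism invariant (a bijection on vertices induces a bijection on edges), so differing edge counts rule out isomorphism.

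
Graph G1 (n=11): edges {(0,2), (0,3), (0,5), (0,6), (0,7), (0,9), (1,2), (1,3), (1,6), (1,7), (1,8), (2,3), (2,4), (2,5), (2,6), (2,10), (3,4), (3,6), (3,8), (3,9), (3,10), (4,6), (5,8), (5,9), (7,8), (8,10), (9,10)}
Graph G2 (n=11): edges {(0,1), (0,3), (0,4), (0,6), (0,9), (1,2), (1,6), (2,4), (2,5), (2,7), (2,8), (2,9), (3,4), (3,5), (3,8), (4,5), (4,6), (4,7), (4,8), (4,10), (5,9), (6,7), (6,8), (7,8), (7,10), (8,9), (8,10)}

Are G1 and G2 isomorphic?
Yes, isomorphic

The graphs are isomorphic.
One valid mapping φ: V(G1) → V(G2): 0→2, 1→6, 2→8, 3→4, 4→10, 5→9, 6→7, 7→1, 8→0, 9→5, 10→3

Verify φ preserves adjacency — for each edge of G1, its image is an edge of G2:
  (0,2) → (φ(0),φ(2)) = (2,8) ∈ E(G2) ✓
  (0,3) → (φ(0),φ(3)) = (2,4) ∈ E(G2) ✓
  (0,5) → (φ(0),φ(5)) = (2,9) ∈ E(G2) ✓
  (0,6) → (φ(0),φ(6)) = (2,7) ∈ E(G2) ✓
  (0,7) → (φ(0),φ(7)) = (1,2) ∈ E(G2) ✓
  (0,9) → (φ(0),φ(9)) = (2,5) ∈ E(G2) ✓
  (1,2) → (φ(1),φ(2)) = (6,8) ∈ E(G2) ✓
  (1,3) → (φ(1),φ(3)) = (4,6) ∈ E(G2) ✓
  (1,6) → (φ(1),φ(6)) = (6,7) ∈ E(G2) ✓
  (1,7) → (φ(1),φ(7)) = (1,6) ∈ E(G2) ✓
  (1,8) → (φ(1),φ(8)) = (0,6) ∈ E(G2) ✓
  (2,3) → (φ(2),φ(3)) = (4,8) ∈ E(G2) ✓
  (2,4) → (φ(2),φ(4)) = (8,10) ∈ E(G2) ✓
  (2,5) → (φ(2),φ(5)) = (8,9) ∈ E(G2) ✓
  (2,6) → (φ(2),φ(6)) = (7,8) ∈ E(G2) ✓
  (2,10) → (φ(2),φ(10)) = (3,8) ∈ E(G2) ✓
  (3,4) → (φ(3),φ(4)) = (4,10) ∈ E(G2) ✓
  (3,6) → (φ(3),φ(6)) = (4,7) ∈ E(G2) ✓
  (3,8) → (φ(3),φ(8)) = (0,4) ∈ E(G2) ✓
  (3,9) → (φ(3),φ(9)) = (4,5) ∈ E(G2) ✓
  (3,10) → (φ(3),φ(10)) = (3,4) ∈ E(G2) ✓
  (4,6) → (φ(4),φ(6)) = (7,10) ∈ E(G2) ✓
  (5,8) → (φ(5),φ(8)) = (0,9) ∈ E(G2) ✓
  (5,9) → (φ(5),φ(9)) = (5,9) ∈ E(G2) ✓
  (7,8) → (φ(7),φ(8)) = (0,1) ∈ E(G2) ✓
  (8,10) → (φ(8),φ(10)) = (0,3) ∈ E(G2) ✓
  (9,10) → (φ(9),φ(10)) = (3,5) ∈ E(G2) ✓
All 27 edges of G1 map to edges of G2, and |E(G1)| = |E(G2)| = 27, so φ is a bijection on edges as well as vertices. Hence G1 ≅ G2.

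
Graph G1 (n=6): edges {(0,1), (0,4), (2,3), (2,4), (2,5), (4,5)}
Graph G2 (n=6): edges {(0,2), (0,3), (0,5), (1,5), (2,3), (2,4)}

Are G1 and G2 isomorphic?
Yes, isomorphic

The graphs are isomorphic.
One valid mapping φ: V(G1) → V(G2): 0→5, 1→1, 2→2, 3→4, 4→0, 5→3

Verify φ preserves adjacency — for each edge of G1, its image is an edge of G2:
  (0,1) → (φ(0),φ(1)) = (1,5) ∈ E(G2) ✓
  (0,4) → (φ(0),φ(4)) = (0,5) ∈ E(G2) ✓
  (2,3) → (φ(2),φ(3)) = (2,4) ∈ E(G2) ✓
  (2,4) → (φ(2),φ(4)) = (0,2) ∈ E(G2) ✓
  (2,5) → (φ(2),φ(5)) = (2,3) ∈ E(G2) ✓
  (4,5) → (φ(4),φ(5)) = (0,3) ∈ E(G2) ✓
All 6 edges of G1 map to edges of G2, and |E(G1)| = |E(G2)| = 6, so φ is a bijection on edges as well as vertices. Hence G1 ≅ G2.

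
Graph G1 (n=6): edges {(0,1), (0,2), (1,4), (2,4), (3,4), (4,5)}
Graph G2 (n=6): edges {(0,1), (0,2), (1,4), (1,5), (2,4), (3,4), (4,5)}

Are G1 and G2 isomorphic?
No, not isomorphic

The graphs are NOT isomorphic.

Counting edges: G1 has 6 edge(s); G2 has 7 edge(s).
Edge count is an isomorphism invariant (a bijection on vertices induces a bijection on edges), so differing edge counts rule out isomorphism.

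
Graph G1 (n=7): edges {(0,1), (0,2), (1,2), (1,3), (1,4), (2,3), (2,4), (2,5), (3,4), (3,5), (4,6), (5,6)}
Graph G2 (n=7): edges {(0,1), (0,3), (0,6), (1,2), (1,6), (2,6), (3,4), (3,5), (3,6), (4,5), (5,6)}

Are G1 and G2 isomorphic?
No, not isomorphic

The graphs are NOT isomorphic.

Counting triangles (3-cliques): G1 has 6, G2 has 5.
Triangle count is an isomorphism invariant, so differing triangle counts rule out isomorphism.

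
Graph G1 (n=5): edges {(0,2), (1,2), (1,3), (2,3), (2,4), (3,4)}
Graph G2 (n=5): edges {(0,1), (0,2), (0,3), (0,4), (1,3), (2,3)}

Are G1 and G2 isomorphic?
Yes, isomorphic

The graphs are isomorphic.
One valid mapping φ: V(G1) → V(G2): 0→4, 1→1, 2→0, 3→3, 4→2

Verify φ preserves adjacency — for each edge of G1, its image is an edge of G2:
  (0,2) → (φ(0),φ(2)) = (0,4) ∈ E(G2) ✓
  (1,2) → (φ(1),φ(2)) = (0,1) ∈ E(G2) ✓
  (1,3) → (φ(1),φ(3)) = (1,3) ∈ E(G2) ✓
  (2,3) → (φ(2),φ(3)) = (0,3) ∈ E(G2) ✓
  (2,4) → (φ(2),φ(4)) = (0,2) ∈ E(G2) ✓
  (3,4) → (φ(3),φ(4)) = (2,3) ∈ E(G2) ✓
All 6 edges of G1 map to edges of G2, and |E(G1)| = |E(G2)| = 6, so φ is a bijection on edges as well as vertices. Hence G1 ≅ G2.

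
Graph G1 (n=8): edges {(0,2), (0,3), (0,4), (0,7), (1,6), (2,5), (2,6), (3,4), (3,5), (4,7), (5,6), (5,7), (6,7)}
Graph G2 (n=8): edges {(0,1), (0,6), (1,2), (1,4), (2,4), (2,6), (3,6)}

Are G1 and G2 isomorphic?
No, not isomorphic

The graphs are NOT isomorphic.

Connected components of G1: 1 component(s) with vertex sets [[0, 1, 2, 3, 4, 5, 6, 7]], sizes [8].
Connected components of G2: 3 component(s) with vertex sets [[5], [7], [0, 1, 2, 3, 4, 6]], sizes [1, 1, 6].
The number of connected components (and the multiset of component sizes) is an isomorphism invariant — an isomorphism maps each component of G1 bijectively onto a component of G2. Since G1 has 1 component(s) and G2 has 3, they cannot be isomorphic.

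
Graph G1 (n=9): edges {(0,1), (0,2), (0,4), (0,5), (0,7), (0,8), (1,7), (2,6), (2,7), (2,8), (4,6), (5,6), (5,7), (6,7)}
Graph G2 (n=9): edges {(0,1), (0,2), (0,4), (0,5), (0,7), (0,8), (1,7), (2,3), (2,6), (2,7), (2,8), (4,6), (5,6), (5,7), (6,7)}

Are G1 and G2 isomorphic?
No, not isomorphic

The graphs are NOT isomorphic.

Counting edges: G1 has 14 edge(s); G2 has 15 edge(s).
Edge count is an isomorphism invariant (a bijection on vertices induces a bijection on edges), so differing edge counts rule out isomorphism.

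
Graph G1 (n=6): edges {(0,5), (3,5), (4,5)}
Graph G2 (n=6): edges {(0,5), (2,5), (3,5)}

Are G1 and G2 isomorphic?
Yes, isomorphic

The graphs are isomorphic.
One valid mapping φ: V(G1) → V(G2): 0→0, 1→1, 2→4, 3→3, 4→2, 5→5

Verify φ preserves adjacency — for each edge of G1, its image is an edge of G2:
  (0,5) → (φ(0),φ(5)) = (0,5) ∈ E(G2) ✓
  (3,5) → (φ(3),φ(5)) = (3,5) ∈ E(G2) ✓
  (4,5) → (φ(4),φ(5)) = (2,5) ∈ E(G2) ✓
All 3 edges of G1 map to edges of G2, and |E(G1)| = |E(G2)| = 3, so φ is a bijection on edges as well as vertices. Hence G1 ≅ G2.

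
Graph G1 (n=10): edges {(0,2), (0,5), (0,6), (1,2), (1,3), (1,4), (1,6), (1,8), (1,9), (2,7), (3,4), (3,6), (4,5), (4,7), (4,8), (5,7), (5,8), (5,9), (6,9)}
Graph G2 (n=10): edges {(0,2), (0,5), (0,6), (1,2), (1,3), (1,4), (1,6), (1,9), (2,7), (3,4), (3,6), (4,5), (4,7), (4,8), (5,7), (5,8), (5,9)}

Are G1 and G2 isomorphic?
No, not isomorphic

The graphs are NOT isomorphic.

Counting edges: G1 has 19 edge(s); G2 has 17 edge(s).
Edge count is an isomorphism invariant (a bijection on vertices induces a bijection on edges), so differing edge counts rule out isomorphism.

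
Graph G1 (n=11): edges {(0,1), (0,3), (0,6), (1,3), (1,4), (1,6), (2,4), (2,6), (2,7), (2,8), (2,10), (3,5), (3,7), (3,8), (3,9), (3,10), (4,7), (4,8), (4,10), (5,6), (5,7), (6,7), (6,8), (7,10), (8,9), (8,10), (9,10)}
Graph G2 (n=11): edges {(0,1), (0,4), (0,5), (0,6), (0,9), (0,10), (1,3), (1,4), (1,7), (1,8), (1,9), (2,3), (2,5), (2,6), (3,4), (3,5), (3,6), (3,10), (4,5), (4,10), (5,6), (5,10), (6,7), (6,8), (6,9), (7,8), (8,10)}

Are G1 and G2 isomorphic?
Yes, isomorphic

The graphs are isomorphic.
One valid mapping φ: V(G1) → V(G2): 0→7, 1→8, 2→4, 3→6, 4→10, 5→9, 6→1, 7→0, 8→3, 9→2, 10→5

Verify φ preserves adjacency — for each edge of G1, its image is an edge of G2:
  (0,1) → (φ(0),φ(1)) = (7,8) ∈ E(G2) ✓
  (0,3) → (φ(0),φ(3)) = (6,7) ∈ E(G2) ✓
  (0,6) → (φ(0),φ(6)) = (1,7) ∈ E(G2) ✓
  (1,3) → (φ(1),φ(3)) = (6,8) ∈ E(G2) ✓
  (1,4) → (φ(1),φ(4)) = (8,10) ∈ E(G2) ✓
  (1,6) → (φ(1),φ(6)) = (1,8) ∈ E(G2) ✓
  (2,4) → (φ(2),φ(4)) = (4,10) ∈ E(G2) ✓
  (2,6) → (φ(2),φ(6)) = (1,4) ∈ E(G2) ✓
  (2,7) → (φ(2),φ(7)) = (0,4) ∈ E(G2) ✓
  (2,8) → (φ(2),φ(8)) = (3,4) ∈ E(G2) ✓
  (2,10) → (φ(2),φ(10)) = (4,5) ∈ E(G2) ✓
  (3,5) → (φ(3),φ(5)) = (6,9) ∈ E(G2) ✓
  (3,7) → (φ(3),φ(7)) = (0,6) ∈ E(G2) ✓
  (3,8) → (φ(3),φ(8)) = (3,6) ∈ E(G2) ✓
  (3,9) → (φ(3),φ(9)) = (2,6) ∈ E(G2) ✓
  (3,10) → (φ(3),φ(10)) = (5,6) ∈ E(G2) ✓
  (4,7) → (φ(4),φ(7)) = (0,10) ∈ E(G2) ✓
  (4,8) → (φ(4),φ(8)) = (3,10) ∈ E(G2) ✓
  (4,10) → (φ(4),φ(10)) = (5,10) ∈ E(G2) ✓
  (5,6) → (φ(5),φ(6)) = (1,9) ∈ E(G2) ✓
  (5,7) → (φ(5),φ(7)) = (0,9) ∈ E(G2) ✓
  (6,7) → (φ(6),φ(7)) = (0,1) ∈ E(G2) ✓
  (6,8) → (φ(6),φ(8)) = (1,3) ∈ E(G2) ✓
  (7,10) → (φ(7),φ(10)) = (0,5) ∈ E(G2) ✓
  (8,9) → (φ(8),φ(9)) = (2,3) ∈ E(G2) ✓
  (8,10) → (φ(8),φ(10)) = (3,5) ∈ E(G2) ✓
  (9,10) → (φ(9),φ(10)) = (2,5) ∈ E(G2) ✓
All 27 edges of G1 map to edges of G2, and |E(G1)| = |E(G2)| = 27, so φ is a bijection on edges as well as vertices. Hence G1 ≅ G2.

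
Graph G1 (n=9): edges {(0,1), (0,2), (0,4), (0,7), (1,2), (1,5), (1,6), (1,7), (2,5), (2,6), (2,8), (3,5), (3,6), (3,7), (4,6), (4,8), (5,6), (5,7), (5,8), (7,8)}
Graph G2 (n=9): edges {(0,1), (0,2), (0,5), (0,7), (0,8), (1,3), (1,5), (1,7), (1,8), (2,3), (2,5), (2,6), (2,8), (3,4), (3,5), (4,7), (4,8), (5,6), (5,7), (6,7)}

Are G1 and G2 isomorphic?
Yes, isomorphic

The graphs are isomorphic.
One valid mapping φ: V(G1) → V(G2): 0→8, 1→0, 2→1, 3→6, 4→4, 5→5, 6→7, 7→2, 8→3

Verify φ preserves adjacency — for each edge of G1, its image is an edge of G2:
  (0,1) → (φ(0),φ(1)) = (0,8) ∈ E(G2) ✓
  (0,2) → (φ(0),φ(2)) = (1,8) ∈ E(G2) ✓
  (0,4) → (φ(0),φ(4)) = (4,8) ∈ E(G2) ✓
  (0,7) → (φ(0),φ(7)) = (2,8) ∈ E(G2) ✓
  (1,2) → (φ(1),φ(2)) = (0,1) ∈ E(G2) ✓
  (1,5) → (φ(1),φ(5)) = (0,5) ∈ E(G2) ✓
  (1,6) → (φ(1),φ(6)) = (0,7) ∈ E(G2) ✓
  (1,7) → (φ(1),φ(7)) = (0,2) ∈ E(G2) ✓
  (2,5) → (φ(2),φ(5)) = (1,5) ∈ E(G2) ✓
  (2,6) → (φ(2),φ(6)) = (1,7) ∈ E(G2) ✓
  (2,8) → (φ(2),φ(8)) = (1,3) ∈ E(G2) ✓
  (3,5) → (φ(3),φ(5)) = (5,6) ∈ E(G2) ✓
  (3,6) → (φ(3),φ(6)) = (6,7) ∈ E(G2) ✓
  (3,7) → (φ(3),φ(7)) = (2,6) ∈ E(G2) ✓
  (4,6) → (φ(4),φ(6)) = (4,7) ∈ E(G2) ✓
  (4,8) → (φ(4),φ(8)) = (3,4) ∈ E(G2) ✓
  (5,6) → (φ(5),φ(6)) = (5,7) ∈ E(G2) ✓
  (5,7) → (φ(5),φ(7)) = (2,5) ∈ E(G2) ✓
  (5,8) → (φ(5),φ(8)) = (3,5) ∈ E(G2) ✓
  (7,8) → (φ(7),φ(8)) = (2,3) ∈ E(G2) ✓
All 20 edges of G1 map to edges of G2, and |E(G1)| = |E(G2)| = 20, so φ is a bijection on edges as well as vertices. Hence G1 ≅ G2.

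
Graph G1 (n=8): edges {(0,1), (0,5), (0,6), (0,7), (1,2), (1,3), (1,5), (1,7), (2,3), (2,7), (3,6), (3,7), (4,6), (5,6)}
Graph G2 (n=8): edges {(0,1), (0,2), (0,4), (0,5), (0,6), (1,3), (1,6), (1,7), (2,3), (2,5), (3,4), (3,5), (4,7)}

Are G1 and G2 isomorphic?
No, not isomorphic

The graphs are NOT isomorphic.

Counting triangles (3-cliques): G1 has 7, G2 has 3.
Triangle count is an isomorphism invariant, so differing triangle counts rule out isomorphism.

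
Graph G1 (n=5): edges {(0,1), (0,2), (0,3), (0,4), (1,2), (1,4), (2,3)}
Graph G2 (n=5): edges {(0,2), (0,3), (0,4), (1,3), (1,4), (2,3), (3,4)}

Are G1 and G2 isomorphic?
Yes, isomorphic

The graphs are isomorphic.
One valid mapping φ: V(G1) → V(G2): 0→3, 1→0, 2→4, 3→1, 4→2

Verify φ preserves adjacency — for each edge of G1, its image is an edge of G2:
  (0,1) → (φ(0),φ(1)) = (0,3) ∈ E(G2) ✓
  (0,2) → (φ(0),φ(2)) = (3,4) ∈ E(G2) ✓
  (0,3) → (φ(0),φ(3)) = (1,3) ∈ E(G2) ✓
  (0,4) → (φ(0),φ(4)) = (2,3) ∈ E(G2) ✓
  (1,2) → (φ(1),φ(2)) = (0,4) ∈ E(G2) ✓
  (1,4) → (φ(1),φ(4)) = (0,2) ∈ E(G2) ✓
  (2,3) → (φ(2),φ(3)) = (1,4) ∈ E(G2) ✓
All 7 edges of G1 map to edges of G2, and |E(G1)| = |E(G2)| = 7, so φ is a bijection on edges as well as vertices. Hence G1 ≅ G2.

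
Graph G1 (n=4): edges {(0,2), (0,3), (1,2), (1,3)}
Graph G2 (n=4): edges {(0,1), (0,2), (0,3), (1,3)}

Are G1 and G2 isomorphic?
No, not isomorphic

The graphs are NOT isomorphic.

Counting triangles (3-cliques): G1 has 0, G2 has 1.
Triangle count is an isomorphism invariant, so differing triangle counts rule out isomorphism.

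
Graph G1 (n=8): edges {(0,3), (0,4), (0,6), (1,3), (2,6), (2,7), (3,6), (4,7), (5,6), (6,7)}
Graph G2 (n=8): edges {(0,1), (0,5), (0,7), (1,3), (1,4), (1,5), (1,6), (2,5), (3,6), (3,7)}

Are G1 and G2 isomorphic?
Yes, isomorphic

The graphs are isomorphic.
One valid mapping φ: V(G1) → V(G2): 0→0, 1→2, 2→6, 3→5, 4→7, 5→4, 6→1, 7→3

Verify φ preserves adjacency — for each edge of G1, its image is an edge of G2:
  (0,3) → (φ(0),φ(3)) = (0,5) ∈ E(G2) ✓
  (0,4) → (φ(0),φ(4)) = (0,7) ∈ E(G2) ✓
  (0,6) → (φ(0),φ(6)) = (0,1) ∈ E(G2) ✓
  (1,3) → (φ(1),φ(3)) = (2,5) ∈ E(G2) ✓
  (2,6) → (φ(2),φ(6)) = (1,6) ∈ E(G2) ✓
  (2,7) → (φ(2),φ(7)) = (3,6) ∈ E(G2) ✓
  (3,6) → (φ(3),φ(6)) = (1,5) ∈ E(G2) ✓
  (4,7) → (φ(4),φ(7)) = (3,7) ∈ E(G2) ✓
  (5,6) → (φ(5),φ(6)) = (1,4) ∈ E(G2) ✓
  (6,7) → (φ(6),φ(7)) = (1,3) ∈ E(G2) ✓
All 10 edges of G1 map to edges of G2, and |E(G1)| = |E(G2)| = 10, so φ is a bijection on edges as well as vertices. Hence G1 ≅ G2.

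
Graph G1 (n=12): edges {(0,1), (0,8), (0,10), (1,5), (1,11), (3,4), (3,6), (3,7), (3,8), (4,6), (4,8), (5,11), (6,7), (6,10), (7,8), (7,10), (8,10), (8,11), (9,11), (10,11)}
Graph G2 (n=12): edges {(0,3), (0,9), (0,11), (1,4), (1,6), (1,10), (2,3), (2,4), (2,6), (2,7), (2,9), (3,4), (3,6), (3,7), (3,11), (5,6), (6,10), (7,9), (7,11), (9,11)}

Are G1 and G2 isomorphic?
Yes, isomorphic

The graphs are isomorphic.
One valid mapping φ: V(G1) → V(G2): 0→4, 1→1, 2→8, 3→11, 4→0, 5→10, 6→9, 7→7, 8→3, 9→5, 10→2, 11→6

Verify φ preserves adjacency — for each edge of G1, its image is an edge of G2:
  (0,1) → (φ(0),φ(1)) = (1,4) ∈ E(G2) ✓
  (0,8) → (φ(0),φ(8)) = (3,4) ∈ E(G2) ✓
  (0,10) → (φ(0),φ(10)) = (2,4) ∈ E(G2) ✓
  (1,5) → (φ(1),φ(5)) = (1,10) ∈ E(G2) ✓
  (1,11) → (φ(1),φ(11)) = (1,6) ∈ E(G2) ✓
  (3,4) → (φ(3),φ(4)) = (0,11) ∈ E(G2) ✓
  (3,6) → (φ(3),φ(6)) = (9,11) ∈ E(G2) ✓
  (3,7) → (φ(3),φ(7)) = (7,11) ∈ E(G2) ✓
  (3,8) → (φ(3),φ(8)) = (3,11) ∈ E(G2) ✓
  (4,6) → (φ(4),φ(6)) = (0,9) ∈ E(G2) ✓
  (4,8) → (φ(4),φ(8)) = (0,3) ∈ E(G2) ✓
  (5,11) → (φ(5),φ(11)) = (6,10) ∈ E(G2) ✓
  (6,7) → (φ(6),φ(7)) = (7,9) ∈ E(G2) ✓
  (6,10) → (φ(6),φ(10)) = (2,9) ∈ E(G2) ✓
  (7,8) → (φ(7),φ(8)) = (3,7) ∈ E(G2) ✓
  (7,10) → (φ(7),φ(10)) = (2,7) ∈ E(G2) ✓
  (8,10) → (φ(8),φ(10)) = (2,3) ∈ E(G2) ✓
  (8,11) → (φ(8),φ(11)) = (3,6) ∈ E(G2) ✓
  (9,11) → (φ(9),φ(11)) = (5,6) ∈ E(G2) ✓
  (10,11) → (φ(10),φ(11)) = (2,6) ∈ E(G2) ✓
All 20 edges of G1 map to edges of G2, and |E(G1)| = |E(G2)| = 20, so φ is a bijection on edges as well as vertices. Hence G1 ≅ G2.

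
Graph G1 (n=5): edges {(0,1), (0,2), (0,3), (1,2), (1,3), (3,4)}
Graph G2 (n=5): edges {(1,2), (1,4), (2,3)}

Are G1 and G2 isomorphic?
No, not isomorphic

The graphs are NOT isomorphic.

Counting triangles (3-cliques): G1 has 2, G2 has 0.
Triangle count is an isomorphism invariant, so differing triangle counts rule out isomorphism.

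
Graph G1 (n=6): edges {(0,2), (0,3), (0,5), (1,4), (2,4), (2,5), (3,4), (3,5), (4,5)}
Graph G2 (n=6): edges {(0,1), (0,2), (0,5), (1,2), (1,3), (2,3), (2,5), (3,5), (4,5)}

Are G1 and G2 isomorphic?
Yes, isomorphic

The graphs are isomorphic.
One valid mapping φ: V(G1) → V(G2): 0→1, 1→4, 2→3, 3→0, 4→5, 5→2

Verify φ preserves adjacency — for each edge of G1, its image is an edge of G2:
  (0,2) → (φ(0),φ(2)) = (1,3) ∈ E(G2) ✓
  (0,3) → (φ(0),φ(3)) = (0,1) ∈ E(G2) ✓
  (0,5) → (φ(0),φ(5)) = (1,2) ∈ E(G2) ✓
  (1,4) → (φ(1),φ(4)) = (4,5) ∈ E(G2) ✓
  (2,4) → (φ(2),φ(4)) = (3,5) ∈ E(G2) ✓
  (2,5) → (φ(2),φ(5)) = (2,3) ∈ E(G2) ✓
  (3,4) → (φ(3),φ(4)) = (0,5) ∈ E(G2) ✓
  (3,5) → (φ(3),φ(5)) = (0,2) ∈ E(G2) ✓
  (4,5) → (φ(4),φ(5)) = (2,5) ∈ E(G2) ✓
All 9 edges of G1 map to edges of G2, and |E(G1)| = |E(G2)| = 9, so φ is a bijection on edges as well as vertices. Hence G1 ≅ G2.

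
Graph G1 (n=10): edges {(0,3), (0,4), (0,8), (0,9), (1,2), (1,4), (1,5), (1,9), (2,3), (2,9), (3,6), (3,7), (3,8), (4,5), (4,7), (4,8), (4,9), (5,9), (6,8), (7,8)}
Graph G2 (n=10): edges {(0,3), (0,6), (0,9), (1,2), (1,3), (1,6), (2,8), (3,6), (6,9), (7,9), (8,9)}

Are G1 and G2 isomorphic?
No, not isomorphic

The graphs are NOT isomorphic.

Connected components of G1: 1 component(s) with vertex sets [[0, 1, 2, 3, 4, 5, 6, 7, 8, 9]], sizes [10].
Connected components of G2: 3 component(s) with vertex sets [[4], [5], [0, 1, 2, 3, 6, 7, 8, 9]], sizes [1, 1, 8].
The number of connected components (and the multiset of component sizes) is an isomorphism invariant — an isomorphism maps each component of G1 bijectively onto a component of G2. Since G1 has 1 component(s) and G2 has 3, they cannot be isomorphic.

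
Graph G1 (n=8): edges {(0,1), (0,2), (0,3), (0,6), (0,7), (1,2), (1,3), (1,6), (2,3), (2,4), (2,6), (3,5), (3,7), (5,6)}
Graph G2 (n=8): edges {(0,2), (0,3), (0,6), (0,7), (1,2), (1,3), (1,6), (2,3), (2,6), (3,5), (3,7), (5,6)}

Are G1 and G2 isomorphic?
No, not isomorphic

The graphs are NOT isomorphic.

Counting edges: G1 has 14 edge(s); G2 has 12 edge(s).
Edge count is an isomorphism invariant (a bijection on vertices induces a bijection on edges), so differing edge counts rule out isomorphism.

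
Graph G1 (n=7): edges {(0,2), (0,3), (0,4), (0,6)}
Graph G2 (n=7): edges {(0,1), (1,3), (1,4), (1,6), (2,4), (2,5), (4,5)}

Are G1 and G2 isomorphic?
No, not isomorphic

The graphs are NOT isomorphic.

Connected components of G1: 3 component(s) with vertex sets [[1], [5], [0, 2, 3, 4, 6]], sizes [1, 1, 5].
Connected components of G2: 1 component(s) with vertex sets [[0, 1, 2, 3, 4, 5, 6]], sizes [7].
The number of connected components (and the multiset of component sizes) is an isomorphism invariant — an isomorphism maps each component of G1 bijectively onto a component of G2. Since G1 has 3 component(s) and G2 has 1, they cannot be isomorphic.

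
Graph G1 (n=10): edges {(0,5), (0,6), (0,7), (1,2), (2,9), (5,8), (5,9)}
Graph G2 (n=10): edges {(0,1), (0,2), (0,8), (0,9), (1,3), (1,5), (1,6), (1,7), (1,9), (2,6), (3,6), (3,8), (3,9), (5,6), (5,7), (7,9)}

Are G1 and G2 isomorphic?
No, not isomorphic

The graphs are NOT isomorphic.

Counting triangles (3-cliques): G1 has 0, G2 has 6.
Triangle count is an isomorphism invariant, so differing triangle counts rule out isomorphism.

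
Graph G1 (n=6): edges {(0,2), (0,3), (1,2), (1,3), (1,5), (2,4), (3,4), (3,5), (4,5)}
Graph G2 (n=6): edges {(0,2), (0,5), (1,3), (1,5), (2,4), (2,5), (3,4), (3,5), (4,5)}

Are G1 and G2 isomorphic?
No, not isomorphic

The graphs are NOT isomorphic.

Counting triangles (3-cliques): G1 has 2, G2 has 4.
Triangle count is an isomorphism invariant, so differing triangle counts rule out isomorphism.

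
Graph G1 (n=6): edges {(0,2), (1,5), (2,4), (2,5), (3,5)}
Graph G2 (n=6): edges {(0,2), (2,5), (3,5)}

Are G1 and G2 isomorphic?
No, not isomorphic

The graphs are NOT isomorphic.

Counting edges: G1 has 5 edge(s); G2 has 3 edge(s).
Edge count is an isomorphism invariant (a bijection on vertices induces a bijection on edges), so differing edge counts rule out isomorphism.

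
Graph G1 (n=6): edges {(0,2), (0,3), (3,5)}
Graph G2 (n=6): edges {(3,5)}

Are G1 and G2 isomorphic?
No, not isomorphic

The graphs are NOT isomorphic.

Connected components of G1: 3 component(s) with vertex sets [[1], [4], [0, 2, 3, 5]], sizes [1, 1, 4].
Connected components of G2: 5 component(s) with vertex sets [[0], [1], [2], [4], [3, 5]], sizes [1, 1, 1, 1, 2].
The number of connected components (and the multiset of component sizes) is an isomorphism invariant — an isomorphism maps each component of G1 bijectively onto a component of G2. Since G1 has 3 component(s) and G2 has 5, they cannot be isomorphic.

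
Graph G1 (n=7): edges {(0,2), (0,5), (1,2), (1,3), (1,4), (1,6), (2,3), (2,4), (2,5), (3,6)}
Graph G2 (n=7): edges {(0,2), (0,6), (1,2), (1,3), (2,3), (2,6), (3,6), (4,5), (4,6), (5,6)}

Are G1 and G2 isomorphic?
Yes, isomorphic

The graphs are isomorphic.
One valid mapping φ: V(G1) → V(G2): 0→5, 1→2, 2→6, 3→3, 4→0, 5→4, 6→1

Verify φ preserves adjacency — for each edge of G1, its image is an edge of G2:
  (0,2) → (φ(0),φ(2)) = (5,6) ∈ E(G2) ✓
  (0,5) → (φ(0),φ(5)) = (4,5) ∈ E(G2) ✓
  (1,2) → (φ(1),φ(2)) = (2,6) ∈ E(G2) ✓
  (1,3) → (φ(1),φ(3)) = (2,3) ∈ E(G2) ✓
  (1,4) → (φ(1),φ(4)) = (0,2) ∈ E(G2) ✓
  (1,6) → (φ(1),φ(6)) = (1,2) ∈ E(G2) ✓
  (2,3) → (φ(2),φ(3)) = (3,6) ∈ E(G2) ✓
  (2,4) → (φ(2),φ(4)) = (0,6) ∈ E(G2) ✓
  (2,5) → (φ(2),φ(5)) = (4,6) ∈ E(G2) ✓
  (3,6) → (φ(3),φ(6)) = (1,3) ∈ E(G2) ✓
All 10 edges of G1 map to edges of G2, and |E(G1)| = |E(G2)| = 10, so φ is a bijection on edges as well as vertices. Hence G1 ≅ G2.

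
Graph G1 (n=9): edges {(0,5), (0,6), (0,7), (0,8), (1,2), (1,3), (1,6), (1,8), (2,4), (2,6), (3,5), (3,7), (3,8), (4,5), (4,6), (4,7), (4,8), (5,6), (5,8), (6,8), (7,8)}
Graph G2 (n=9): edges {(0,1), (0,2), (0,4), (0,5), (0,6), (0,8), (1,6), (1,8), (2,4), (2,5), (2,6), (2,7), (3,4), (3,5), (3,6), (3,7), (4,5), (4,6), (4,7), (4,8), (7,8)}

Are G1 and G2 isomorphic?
Yes, isomorphic

The graphs are isomorphic.
One valid mapping φ: V(G1) → V(G2): 0→5, 1→8, 2→1, 3→7, 4→6, 5→2, 6→0, 7→3, 8→4

Verify φ preserves adjacency — for each edge of G1, its image is an edge of G2:
  (0,5) → (φ(0),φ(5)) = (2,5) ∈ E(G2) ✓
  (0,6) → (φ(0),φ(6)) = (0,5) ∈ E(G2) ✓
  (0,7) → (φ(0),φ(7)) = (3,5) ∈ E(G2) ✓
  (0,8) → (φ(0),φ(8)) = (4,5) ∈ E(G2) ✓
  (1,2) → (φ(1),φ(2)) = (1,8) ∈ E(G2) ✓
  (1,3) → (φ(1),φ(3)) = (7,8) ∈ E(G2) ✓
  (1,6) → (φ(1),φ(6)) = (0,8) ∈ E(G2) ✓
  (1,8) → (φ(1),φ(8)) = (4,8) ∈ E(G2) ✓
  (2,4) → (φ(2),φ(4)) = (1,6) ∈ E(G2) ✓
  (2,6) → (φ(2),φ(6)) = (0,1) ∈ E(G2) ✓
  (3,5) → (φ(3),φ(5)) = (2,7) ∈ E(G2) ✓
  (3,7) → (φ(3),φ(7)) = (3,7) ∈ E(G2) ✓
  (3,8) → (φ(3),φ(8)) = (4,7) ∈ E(G2) ✓
  (4,5) → (φ(4),φ(5)) = (2,6) ∈ E(G2) ✓
  (4,6) → (φ(4),φ(6)) = (0,6) ∈ E(G2) ✓
  (4,7) → (φ(4),φ(7)) = (3,6) ∈ E(G2) ✓
  (4,8) → (φ(4),φ(8)) = (4,6) ∈ E(G2) ✓
  (5,6) → (φ(5),φ(6)) = (0,2) ∈ E(G2) ✓
  (5,8) → (φ(5),φ(8)) = (2,4) ∈ E(G2) ✓
  (6,8) → (φ(6),φ(8)) = (0,4) ∈ E(G2) ✓
  (7,8) → (φ(7),φ(8)) = (3,4) ∈ E(G2) ✓
All 21 edges of G1 map to edges of G2, and |E(G1)| = |E(G2)| = 21, so φ is a bijection on edges as well as vertices. Hence G1 ≅ G2.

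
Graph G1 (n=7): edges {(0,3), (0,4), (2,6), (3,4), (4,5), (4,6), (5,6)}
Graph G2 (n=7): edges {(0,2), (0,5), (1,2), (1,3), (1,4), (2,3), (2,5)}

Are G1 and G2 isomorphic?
Yes, isomorphic

The graphs are isomorphic.
One valid mapping φ: V(G1) → V(G2): 0→0, 1→6, 2→4, 3→5, 4→2, 5→3, 6→1

Verify φ preserves adjacency — for each edge of G1, its image is an edge of G2:
  (0,3) → (φ(0),φ(3)) = (0,5) ∈ E(G2) ✓
  (0,4) → (φ(0),φ(4)) = (0,2) ∈ E(G2) ✓
  (2,6) → (φ(2),φ(6)) = (1,4) ∈ E(G2) ✓
  (3,4) → (φ(3),φ(4)) = (2,5) ∈ E(G2) ✓
  (4,5) → (φ(4),φ(5)) = (2,3) ∈ E(G2) ✓
  (4,6) → (φ(4),φ(6)) = (1,2) ∈ E(G2) ✓
  (5,6) → (φ(5),φ(6)) = (1,3) ∈ E(G2) ✓
All 7 edges of G1 map to edges of G2, and |E(G1)| = |E(G2)| = 7, so φ is a bijection on edges as well as vertices. Hence G1 ≅ G2.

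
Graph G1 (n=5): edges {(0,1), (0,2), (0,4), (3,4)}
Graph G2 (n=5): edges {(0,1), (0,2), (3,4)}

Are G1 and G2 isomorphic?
No, not isomorphic

The graphs are NOT isomorphic.

Counting edges: G1 has 4 edge(s); G2 has 3 edge(s).
Edge count is an isomorphism invariant (a bijection on vertices induces a bijection on edges), so differing edge counts rule out isomorphism.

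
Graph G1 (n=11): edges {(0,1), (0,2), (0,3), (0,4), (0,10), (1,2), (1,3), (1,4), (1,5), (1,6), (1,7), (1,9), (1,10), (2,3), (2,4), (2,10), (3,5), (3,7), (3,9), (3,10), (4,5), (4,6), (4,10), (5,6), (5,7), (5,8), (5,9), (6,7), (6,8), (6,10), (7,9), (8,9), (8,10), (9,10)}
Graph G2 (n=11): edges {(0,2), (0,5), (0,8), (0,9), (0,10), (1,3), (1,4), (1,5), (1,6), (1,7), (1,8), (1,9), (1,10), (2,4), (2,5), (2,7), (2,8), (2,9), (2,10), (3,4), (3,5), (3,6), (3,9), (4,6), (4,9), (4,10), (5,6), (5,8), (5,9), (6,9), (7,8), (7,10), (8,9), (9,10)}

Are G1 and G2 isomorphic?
Yes, isomorphic

The graphs are isomorphic.
One valid mapping φ: V(G1) → V(G2): 0→6, 1→9, 2→3, 3→5, 4→4, 5→2, 6→10, 7→0, 8→7, 9→8, 10→1

Verify φ preserves adjacency — for each edge of G1, its image is an edge of G2:
  (0,1) → (φ(0),φ(1)) = (6,9) ∈ E(G2) ✓
  (0,2) → (φ(0),φ(2)) = (3,6) ∈ E(G2) ✓
  (0,3) → (φ(0),φ(3)) = (5,6) ∈ E(G2) ✓
  (0,4) → (φ(0),φ(4)) = (4,6) ∈ E(G2) ✓
  (0,10) → (φ(0),φ(10)) = (1,6) ∈ E(G2) ✓
  (1,2) → (φ(1),φ(2)) = (3,9) ∈ E(G2) ✓
  (1,3) → (φ(1),φ(3)) = (5,9) ∈ E(G2) ✓
  (1,4) → (φ(1),φ(4)) = (4,9) ∈ E(G2) ✓
  (1,5) → (φ(1),φ(5)) = (2,9) ∈ E(G2) ✓
  (1,6) → (φ(1),φ(6)) = (9,10) ∈ E(G2) ✓
  (1,7) → (φ(1),φ(7)) = (0,9) ∈ E(G2) ✓
  (1,9) → (φ(1),φ(9)) = (8,9) ∈ E(G2) ✓
  (1,10) → (φ(1),φ(10)) = (1,9) ∈ E(G2) ✓
  (2,3) → (φ(2),φ(3)) = (3,5) ∈ E(G2) ✓
  (2,4) → (φ(2),φ(4)) = (3,4) ∈ E(G2) ✓
  (2,10) → (φ(2),φ(10)) = (1,3) ∈ E(G2) ✓
  (3,5) → (φ(3),φ(5)) = (2,5) ∈ E(G2) ✓
  (3,7) → (φ(3),φ(7)) = (0,5) ∈ E(G2) ✓
  (3,9) → (φ(3),φ(9)) = (5,8) ∈ E(G2) ✓
  (3,10) → (φ(3),φ(10)) = (1,5) ∈ E(G2) ✓
  (4,5) → (φ(4),φ(5)) = (2,4) ∈ E(G2) ✓
  (4,6) → (φ(4),φ(6)) = (4,10) ∈ E(G2) ✓
  (4,10) → (φ(4),φ(10)) = (1,4) ∈ E(G2) ✓
  (5,6) → (φ(5),φ(6)) = (2,10) ∈ E(G2) ✓
  (5,7) → (φ(5),φ(7)) = (0,2) ∈ E(G2) ✓
  (5,8) → (φ(5),φ(8)) = (2,7) ∈ E(G2) ✓
  (5,9) → (φ(5),φ(9)) = (2,8) ∈ E(G2) ✓
  (6,7) → (φ(6),φ(7)) = (0,10) ∈ E(G2) ✓
  (6,8) → (φ(6),φ(8)) = (7,10) ∈ E(G2) ✓
  (6,10) → (φ(6),φ(10)) = (1,10) ∈ E(G2) ✓
  (7,9) → (φ(7),φ(9)) = (0,8) ∈ E(G2) ✓
  (8,9) → (φ(8),φ(9)) = (7,8) ∈ E(G2) ✓
  (8,10) → (φ(8),φ(10)) = (1,7) ∈ E(G2) ✓
  (9,10) → (φ(9),φ(10)) = (1,8) ∈ E(G2) ✓
All 34 edges of G1 map to edges of G2, and |E(G1)| = |E(G2)| = 34, so φ is a bijection on edges as well as vertices. Hence G1 ≅ G2.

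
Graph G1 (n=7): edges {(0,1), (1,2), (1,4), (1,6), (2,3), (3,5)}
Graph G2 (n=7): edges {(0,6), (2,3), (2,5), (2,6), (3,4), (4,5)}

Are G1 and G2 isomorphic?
No, not isomorphic

The graphs are NOT isomorphic.

Connected components of G1: 1 component(s) with vertex sets [[0, 1, 2, 3, 4, 5, 6]], sizes [7].
Connected components of G2: 2 component(s) with vertex sets [[1], [0, 2, 3, 4, 5, 6]], sizes [1, 6].
The number of connected components (and the multiset of component sizes) is an isomorphism invariant — an isomorphism maps each component of G1 bijectively onto a component of G2. Since G1 has 1 component(s) and G2 has 2, they cannot be isomorphic.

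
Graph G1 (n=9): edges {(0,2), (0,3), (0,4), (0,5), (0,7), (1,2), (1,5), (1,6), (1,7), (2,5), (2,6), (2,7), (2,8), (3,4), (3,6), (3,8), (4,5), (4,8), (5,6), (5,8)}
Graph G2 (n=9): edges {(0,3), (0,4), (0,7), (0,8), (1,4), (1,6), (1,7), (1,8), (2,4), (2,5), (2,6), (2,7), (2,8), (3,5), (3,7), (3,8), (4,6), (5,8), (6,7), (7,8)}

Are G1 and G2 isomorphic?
Yes, isomorphic

The graphs are isomorphic.
One valid mapping φ: V(G1) → V(G2): 0→2, 1→3, 2→8, 3→4, 4→6, 5→7, 6→0, 7→5, 8→1

Verify φ preserves adjacency — for each edge of G1, its image is an edge of G2:
  (0,2) → (φ(0),φ(2)) = (2,8) ∈ E(G2) ✓
  (0,3) → (φ(0),φ(3)) = (2,4) ∈ E(G2) ✓
  (0,4) → (φ(0),φ(4)) = (2,6) ∈ E(G2) ✓
  (0,5) → (φ(0),φ(5)) = (2,7) ∈ E(G2) ✓
  (0,7) → (φ(0),φ(7)) = (2,5) ∈ E(G2) ✓
  (1,2) → (φ(1),φ(2)) = (3,8) ∈ E(G2) ✓
  (1,5) → (φ(1),φ(5)) = (3,7) ∈ E(G2) ✓
  (1,6) → (φ(1),φ(6)) = (0,3) ∈ E(G2) ✓
  (1,7) → (φ(1),φ(7)) = (3,5) ∈ E(G2) ✓
  (2,5) → (φ(2),φ(5)) = (7,8) ∈ E(G2) ✓
  (2,6) → (φ(2),φ(6)) = (0,8) ∈ E(G2) ✓
  (2,7) → (φ(2),φ(7)) = (5,8) ∈ E(G2) ✓
  (2,8) → (φ(2),φ(8)) = (1,8) ∈ E(G2) ✓
  (3,4) → (φ(3),φ(4)) = (4,6) ∈ E(G2) ✓
  (3,6) → (φ(3),φ(6)) = (0,4) ∈ E(G2) ✓
  (3,8) → (φ(3),φ(8)) = (1,4) ∈ E(G2) ✓
  (4,5) → (φ(4),φ(5)) = (6,7) ∈ E(G2) ✓
  (4,8) → (φ(4),φ(8)) = (1,6) ∈ E(G2) ✓
  (5,6) → (φ(5),φ(6)) = (0,7) ∈ E(G2) ✓
  (5,8) → (φ(5),φ(8)) = (1,7) ∈ E(G2) ✓
All 20 edges of G1 map to edges of G2, and |E(G1)| = |E(G2)| = 20, so φ is a bijection on edges as well as vertices. Hence G1 ≅ G2.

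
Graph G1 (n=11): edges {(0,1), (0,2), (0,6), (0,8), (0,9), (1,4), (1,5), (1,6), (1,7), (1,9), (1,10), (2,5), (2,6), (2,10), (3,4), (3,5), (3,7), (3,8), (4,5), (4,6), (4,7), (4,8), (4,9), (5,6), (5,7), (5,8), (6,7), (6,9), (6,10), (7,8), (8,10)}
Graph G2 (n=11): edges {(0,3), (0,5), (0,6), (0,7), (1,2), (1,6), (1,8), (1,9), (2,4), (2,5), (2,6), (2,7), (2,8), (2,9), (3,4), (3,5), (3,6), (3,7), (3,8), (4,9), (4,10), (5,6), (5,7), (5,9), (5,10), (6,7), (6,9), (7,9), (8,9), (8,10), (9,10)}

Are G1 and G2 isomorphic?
Yes, isomorphic

The graphs are isomorphic.
One valid mapping φ: V(G1) → V(G2): 0→8, 1→2, 2→10, 3→0, 4→6, 5→5, 6→9, 7→7, 8→3, 9→1, 10→4

Verify φ preserves adjacency — for each edge of G1, its image is an edge of G2:
  (0,1) → (φ(0),φ(1)) = (2,8) ∈ E(G2) ✓
  (0,2) → (φ(0),φ(2)) = (8,10) ∈ E(G2) ✓
  (0,6) → (φ(0),φ(6)) = (8,9) ∈ E(G2) ✓
  (0,8) → (φ(0),φ(8)) = (3,8) ∈ E(G2) ✓
  (0,9) → (φ(0),φ(9)) = (1,8) ∈ E(G2) ✓
  (1,4) → (φ(1),φ(4)) = (2,6) ∈ E(G2) ✓
  (1,5) → (φ(1),φ(5)) = (2,5) ∈ E(G2) ✓
  (1,6) → (φ(1),φ(6)) = (2,9) ∈ E(G2) ✓
  (1,7) → (φ(1),φ(7)) = (2,7) ∈ E(G2) ✓
  (1,9) → (φ(1),φ(9)) = (1,2) ∈ E(G2) ✓
  (1,10) → (φ(1),φ(10)) = (2,4) ∈ E(G2) ✓
  (2,5) → (φ(2),φ(5)) = (5,10) ∈ E(G2) ✓
  (2,6) → (φ(2),φ(6)) = (9,10) ∈ E(G2) ✓
  (2,10) → (φ(2),φ(10)) = (4,10) ∈ E(G2) ✓
  (3,4) → (φ(3),φ(4)) = (0,6) ∈ E(G2) ✓
  (3,5) → (φ(3),φ(5)) = (0,5) ∈ E(G2) ✓
  (3,7) → (φ(3),φ(7)) = (0,7) ∈ E(G2) ✓
  (3,8) → (φ(3),φ(8)) = (0,3) ∈ E(G2) ✓
  (4,5) → (φ(4),φ(5)) = (5,6) ∈ E(G2) ✓
  (4,6) → (φ(4),φ(6)) = (6,9) ∈ E(G2) ✓
  (4,7) → (φ(4),φ(7)) = (6,7) ∈ E(G2) ✓
  (4,8) → (φ(4),φ(8)) = (3,6) ∈ E(G2) ✓
  (4,9) → (φ(4),φ(9)) = (1,6) ∈ E(G2) ✓
  (5,6) → (φ(5),φ(6)) = (5,9) ∈ E(G2) ✓
  (5,7) → (φ(5),φ(7)) = (5,7) ∈ E(G2) ✓
  (5,8) → (φ(5),φ(8)) = (3,5) ∈ E(G2) ✓
  (6,7) → (φ(6),φ(7)) = (7,9) ∈ E(G2) ✓
  (6,9) → (φ(6),φ(9)) = (1,9) ∈ E(G2) ✓
  (6,10) → (φ(6),φ(10)) = (4,9) ∈ E(G2) ✓
  (7,8) → (φ(7),φ(8)) = (3,7) ∈ E(G2) ✓
  (8,10) → (φ(8),φ(10)) = (3,4) ∈ E(G2) ✓
All 31 edges of G1 map to edges of G2, and |E(G1)| = |E(G2)| = 31, so φ is a bijection on edges as well as vertices. Hence G1 ≅ G2.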